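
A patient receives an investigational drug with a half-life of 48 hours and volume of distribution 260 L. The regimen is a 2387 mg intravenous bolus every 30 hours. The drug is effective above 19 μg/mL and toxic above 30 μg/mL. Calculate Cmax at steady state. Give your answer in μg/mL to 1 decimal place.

26.1 μg/mL

k = ln2/t½ = ln2/48 ≈ 0.014441 h⁻¹; fraction remaining f = e^(−kτ) = e^(−0.014441×30) ≈ 0.6484.
At steady state, accumulation factor R = 1/(1 − e^(−kτ)) ≈ 2.8441.
Single-dose peak C₀ = D/Vd = 2387/260 ≈ 9.181 μg/mL.
Cmax,ss = C₀/(1 − f) ≈ 9.181/0.3516 ≈ 26.112 μg/mL.
Peak 26.1 μg/mL vs MTC 30 μg/mL: below toxic threshold.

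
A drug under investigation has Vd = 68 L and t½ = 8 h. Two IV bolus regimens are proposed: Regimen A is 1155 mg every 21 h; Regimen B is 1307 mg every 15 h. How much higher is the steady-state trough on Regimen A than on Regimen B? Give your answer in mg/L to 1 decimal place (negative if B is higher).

-3.9 mg/L

Regimen A: f = (1/2)^(21/8) ≈ 0.1621; Cmin,ss = (1155/68)·f/(1−f) ≈ 3.286 mg/L.
Regimen B: f = (1/2)^(15/8) ≈ 0.2726; Cmin,ss = (1307/68)·f/(1−f) ≈ 7.203 mg/L.
Difference ≈ 3.286 − 7.203 ≈ -3.917 mg/L.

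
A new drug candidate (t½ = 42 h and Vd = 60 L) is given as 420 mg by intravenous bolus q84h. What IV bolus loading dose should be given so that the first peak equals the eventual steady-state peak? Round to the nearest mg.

560 mg

f = (1/2)^(84/42) ≈ 0.250000; accumulation ratio R = 1/(1−f) ≈ 1.33333.
Loading dose to hit Cmax,ss on first dose: D_load = D_maint·R ≈ 420 × 1.33333 ≈ 560.00 mg.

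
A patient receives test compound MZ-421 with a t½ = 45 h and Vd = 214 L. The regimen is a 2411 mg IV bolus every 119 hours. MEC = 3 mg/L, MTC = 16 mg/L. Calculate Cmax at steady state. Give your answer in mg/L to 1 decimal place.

13.4 mg/L

k = ln2/t½ = ln2/45 ≈ 0.015403 h⁻¹; fraction remaining f = e^(−kτ) = e^(−0.015403×119) ≈ 0.1599.
At steady state, accumulation factor R = 1/(1 − e^(−kτ)) ≈ 1.1903.
Single-dose peak C₀ = D/Vd = 2411/214 ≈ 11.266 mg/L.
Steady-state peak Cmax,ss = C₀·R ≈ 11.266 × 1.1903 ≈ 13.410 mg/L.
Peak 13.4 mg/L vs MTC 16 mg/L: below toxic threshold.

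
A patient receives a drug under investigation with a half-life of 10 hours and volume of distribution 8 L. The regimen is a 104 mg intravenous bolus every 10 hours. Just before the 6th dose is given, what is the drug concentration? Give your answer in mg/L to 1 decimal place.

f = (1/2)^(τ/t½) = (1/2)^(10/10) ≈ 0.5000.
C₀ = D/Vd = 104/8 ≈ 13.000 mg/L.
Before the 6th dose, 5 doses have been given. Superposition: Cmin = C₀·(f + f² + … + f^5).
≈ 13.000 × (0.5000 + 0.2500 + 0.1250 + 0.0625 + 0.0313) ≈ 13.000 × 0.9688 ≈ 12.594 mg/L.

12.6 mg/L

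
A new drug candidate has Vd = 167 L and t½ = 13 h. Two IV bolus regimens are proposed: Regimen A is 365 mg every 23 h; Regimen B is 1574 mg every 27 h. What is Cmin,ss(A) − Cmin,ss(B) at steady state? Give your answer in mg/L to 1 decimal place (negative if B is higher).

Regimen A: f = (1/2)^(23/13) ≈ 0.2934; Cmin,ss = (365/167)·f/(1−f) ≈ 0.908 mg/L.
Regimen B: f = (1/2)^(27/13) ≈ 0.2370; Cmin,ss = (1574/167)·f/(1−f) ≈ 2.928 mg/L.
Difference ≈ 0.908 − 2.928 ≈ -2.020 mg/L.

-2.0 mg/L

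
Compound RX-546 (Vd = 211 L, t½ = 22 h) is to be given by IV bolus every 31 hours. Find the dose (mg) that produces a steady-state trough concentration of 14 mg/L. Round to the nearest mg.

τ/t½ = 31/22 ≈ 1.4091, so f = (1/2)^(31/22) ≈ 0.376549.
Cmin,ss = (D/Vd)·f/(1−f), so D = Cmin,ss·Vd·(1−f)/f.
D = 14 × 211 × (1−f)/f ≈ 14 × 211 × 1.65570 ≈ 4890.94 mg.

4891 mg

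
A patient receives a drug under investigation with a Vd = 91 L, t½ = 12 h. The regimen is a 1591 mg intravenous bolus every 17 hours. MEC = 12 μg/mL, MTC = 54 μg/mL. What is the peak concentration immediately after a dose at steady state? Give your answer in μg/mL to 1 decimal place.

28.0 μg/mL

τ/t½ = 17/12 ≈ 1.4167, so fraction remaining f = (1/2)^(17/12) ≈ 0.3746.
At steady state, accumulation factor R = 1/(1 − e^(−kτ)) ≈ 1.5990.
Each bolus raises the concentration by D/Vd = 1591/91 ≈ 17.484 μg/mL.
Steady-state peak Cmax,ss = C₀·R ≈ 17.484 × 1.5990 ≈ 27.957 μg/mL.
Peak 28.0 μg/mL vs MTC 54 μg/mL: below toxic threshold.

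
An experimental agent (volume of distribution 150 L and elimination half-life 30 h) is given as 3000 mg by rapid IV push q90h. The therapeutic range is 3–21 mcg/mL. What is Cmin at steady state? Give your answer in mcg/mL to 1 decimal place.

τ = 90 h = 3 half-lives, so f = (1/2)^3 = 0.125.
At steady state, R = 1/(1 − 0.125) = 8/7.
Single-dose peak C₀ = D/Vd = 3000/150 = 20 mcg/mL.
Steady-state peak Cmax,ss = C₀·R = 20 × 8/7 ≈ 22.857 mcg/mL.
Steady-state trough Cmin,ss = Cmax,ss·f ≈ 22.857 × 0.125 ≈ 2.857 mcg/mL.
Trough 2.9 mcg/mL vs MEC 3 mcg/mL: subtherapeutic.

2.9 mcg/mL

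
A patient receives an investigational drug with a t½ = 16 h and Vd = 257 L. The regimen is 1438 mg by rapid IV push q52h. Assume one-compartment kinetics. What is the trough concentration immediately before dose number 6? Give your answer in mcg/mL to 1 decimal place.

f = (1/2)^(τ/t½) = (1/2)^(52/16) ≈ 0.1051.
C₀ = D/Vd = 1438/257 ≈ 5.595 mcg/mL.
Before the 6th dose, 5 doses have been given. Superposition: Cmin = C₀·(f + f² + … + f^5).
≈ 5.595 × (0.1051 + 0.0110 + 0.0012 + 0.0001 + 0.0000) ≈ 5.595 × 0.1174 ≈ 0.657 mcg/mL.

0.7 mcg/mL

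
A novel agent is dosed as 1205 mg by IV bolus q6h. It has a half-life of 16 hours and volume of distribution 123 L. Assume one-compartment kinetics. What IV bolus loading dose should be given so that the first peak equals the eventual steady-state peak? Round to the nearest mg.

f = (1/2)^(6/16) ≈ 0.771105; accumulation ratio R = 1/(1−f) ≈ 4.36882.
Loading dose to hit Cmax,ss on first dose: D_load = D_maint·R ≈ 1205 × 4.36882 ≈ 5264.43 mg.

5264 mg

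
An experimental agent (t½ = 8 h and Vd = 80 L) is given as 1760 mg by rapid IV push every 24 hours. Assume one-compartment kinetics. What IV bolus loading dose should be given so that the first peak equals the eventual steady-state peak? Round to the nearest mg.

2011 mg

f = (1/2)^(24/8) ≈ 0.125000; accumulation ratio R = 1/(1−f) ≈ 1.14286.
Loading dose to hit Cmax,ss on first dose: D_load = D_maint·R ≈ 1760 × 1.14286 ≈ 2011.43 mg.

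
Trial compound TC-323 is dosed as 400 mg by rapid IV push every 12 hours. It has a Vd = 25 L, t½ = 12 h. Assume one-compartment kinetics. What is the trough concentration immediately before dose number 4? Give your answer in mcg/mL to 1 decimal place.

14.0 mcg/mL

f = (1/2)^(τ/t½) = (1/2)^(12/12) ≈ 0.5000.
C₀ = D/Vd = 400/25 ≈ 16.000 mcg/mL.
Before the 4th dose, 3 doses have been given. Superposition: Cmin = C₀·(f + f² + … + f^3).
≈ 16.000 × (0.5000 + 0.2500 + 0.1250) ≈ 16.000 × 0.8750 ≈ 14.000 mcg/mL.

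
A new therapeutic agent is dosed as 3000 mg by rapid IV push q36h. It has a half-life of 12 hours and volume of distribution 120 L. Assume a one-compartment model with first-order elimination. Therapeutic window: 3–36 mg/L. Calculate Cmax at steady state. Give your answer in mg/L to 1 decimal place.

The dosing interval is 3 half-lives, so f = 2^(−3) = 0.125.
At steady state, R = 1/(1 − 0.125) = 8/7.
Single-dose peak C₀ = D/Vd = 3000/120 = 25 mg/L.
Steady-state peak Cmax,ss = C₀·R = 25 × 8/7 ≈ 28.571 mg/L.
Peak 28.6 mg/L vs MTC 36 mg/L: below toxic threshold.

28.6 mg/L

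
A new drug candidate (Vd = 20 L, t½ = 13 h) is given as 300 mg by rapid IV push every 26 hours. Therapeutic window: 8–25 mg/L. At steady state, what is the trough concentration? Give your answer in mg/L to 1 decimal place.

τ = 26 h = 2 half-lives, so f = (1/2)^2 = 0.25.
Accumulation ratio R = 1/(1 − f) = 1/0.75 = 4/3.
Single-dose peak C₀ = D/Vd = 300/20 = 15 mg/L.
Steady-state peak Cmax,ss = C₀·R = 15 × 4/3 ≈ 20.000 mg/L.
Steady-state trough Cmin,ss = Cmax,ss·f ≈ 20.000 × 0.25 ≈ 5.000 mg/L.
Trough 5.0 mg/L vs MEC 8 mg/L: subtherapeutic.

5.0 mg/L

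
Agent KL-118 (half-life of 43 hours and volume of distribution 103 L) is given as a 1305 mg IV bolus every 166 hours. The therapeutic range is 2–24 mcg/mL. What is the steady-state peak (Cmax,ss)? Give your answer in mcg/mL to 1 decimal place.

13.6 mcg/mL

k = ln2/t½ = ln2/43 ≈ 0.016120 h⁻¹; fraction remaining f = e^(−kτ) = e^(−0.016120×166) ≈ 0.0688.
At steady state, accumulation factor R = 1/(1 − e^(−kτ)) ≈ 1.0739.
Single-dose peak C₀ = D/Vd = 1305/103 ≈ 12.670 mcg/mL.
Cmax,ss = C₀/(1 − f) ≈ 12.670/0.9312 ≈ 13.606 mcg/mL.
Peak 13.6 mcg/mL vs MTC 24 mcg/mL: below toxic threshold.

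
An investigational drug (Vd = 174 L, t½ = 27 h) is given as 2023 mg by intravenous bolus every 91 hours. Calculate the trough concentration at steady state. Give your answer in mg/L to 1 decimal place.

1.2 mg/L

τ/t½ = 91/27 ≈ 3.3704, so fraction remaining f = (1/2)^(91/27) ≈ 0.0967.
Accumulation ratio R = 1/(1 − f) ≈ 1/0.9033 ≈ 1.1071.
Single-dose peak C₀ = D/Vd = 2023/174 ≈ 11.626 mg/L.
Cmax,ss = C₀/(1 − f) ≈ 11.626/0.9033 ≈ 12.871 mg/L.
Steady-state trough Cmin,ss = Cmax,ss·f ≈ 12.871 × 0.0967 ≈ 1.245 mg/L.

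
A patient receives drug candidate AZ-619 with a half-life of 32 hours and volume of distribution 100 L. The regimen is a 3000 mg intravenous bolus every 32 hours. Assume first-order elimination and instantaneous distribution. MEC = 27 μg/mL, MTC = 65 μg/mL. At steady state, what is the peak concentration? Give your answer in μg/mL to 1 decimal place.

The dosing interval is 1 half-life, so f = 2^(−1) = 0.5.
Accumulation ratio R = 1/(1 − f) = 1/0.5 = 2/1.
Single-dose peak C₀ = D/Vd = 3000/100 = 30 μg/mL.
Steady-state peak Cmax,ss = C₀·R = 30 × 2/1 ≈ 60.000 μg/mL.
Peak 60.0 μg/mL vs MTC 65 μg/mL: below toxic threshold.

60.0 μg/mL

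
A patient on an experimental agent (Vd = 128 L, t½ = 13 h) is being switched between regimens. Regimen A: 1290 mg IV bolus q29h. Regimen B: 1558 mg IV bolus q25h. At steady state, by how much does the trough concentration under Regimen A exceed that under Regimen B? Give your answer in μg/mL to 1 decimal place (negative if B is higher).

-1.6 μg/mL

Regimen A: f = (1/2)^(29/13) ≈ 0.2130; Cmin,ss = (1290/128)·f/(1−f) ≈ 2.728 μg/mL.
Regimen B: f = (1/2)^(25/13) ≈ 0.2637; Cmin,ss = (1558/128)·f/(1−f) ≈ 4.359 μg/mL.
Difference ≈ 2.728 − 4.359 ≈ -1.631 μg/mL.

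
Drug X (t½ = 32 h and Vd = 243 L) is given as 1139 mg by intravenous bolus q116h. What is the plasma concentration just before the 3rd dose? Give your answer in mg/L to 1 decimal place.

f = (1/2)^(τ/t½) = (1/2)^(116/32) ≈ 0.0811.
C₀ = D/Vd = 1139/243 ≈ 4.687 mg/L.
Before the 3rd dose, 2 doses have been given. Superposition: Cmin = C₀·(f + f²).
≈ 4.687 × (0.0811 + 0.0066) ≈ 4.687 × 0.0877 ≈ 0.411 mg/L.

0.4 mg/L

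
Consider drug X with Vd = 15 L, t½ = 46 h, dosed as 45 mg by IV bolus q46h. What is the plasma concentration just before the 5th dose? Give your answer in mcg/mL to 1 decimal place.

2.8 mcg/mL

f = (1/2)^(τ/t½) = (1/2)^(46/46) ≈ 0.5000.
C₀ = D/Vd = 45/15 ≈ 3.000 mcg/mL.
Before the 5th dose, 4 doses have been given. Superposition: Cmin = C₀·(f + f² + … + f^4).
≈ 3.000 × (0.5000 + 0.2500 + 0.1250 + 0.0625) ≈ 3.000 × 0.9375 ≈ 2.812 mcg/mL.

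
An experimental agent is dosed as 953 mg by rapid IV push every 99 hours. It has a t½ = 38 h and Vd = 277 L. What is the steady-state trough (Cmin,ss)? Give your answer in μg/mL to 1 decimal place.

0.7 μg/mL

Over one 99-h interval, 99/38 ≈ 2.6053 half-lives elapse, leaving f ≈ 0.1643 of each dose.
Single-dose peak C₀ = D/Vd = 953/277 ≈ 3.440 μg/mL.
Steady-state trough Cmin,ss = C₀·f/(1−f) ≈ 3.440 × 0.1643/0.8357 ≈ 0.676 μg/mL.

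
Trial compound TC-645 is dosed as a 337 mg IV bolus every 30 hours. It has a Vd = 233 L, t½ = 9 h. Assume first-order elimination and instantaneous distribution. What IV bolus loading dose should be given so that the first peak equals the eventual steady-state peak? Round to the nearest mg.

f = (1/2)^(30/9) ≈ 0.099213; accumulation ratio R = 1/(1−f) ≈ 1.11014.
Loading dose to hit Cmax,ss on first dose: D_load = D_maint·R ≈ 337 × 1.11014 ≈ 374.12 mg.

374 mg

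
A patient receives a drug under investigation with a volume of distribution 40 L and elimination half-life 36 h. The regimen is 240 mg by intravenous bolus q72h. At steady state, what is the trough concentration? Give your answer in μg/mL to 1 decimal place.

The dosing interval is 2 half-lives, so f = 2^(−2) = 0.25.
At steady state, R = 1/(1 − 0.25) = 4/3.
Single-dose peak C₀ = D/Vd = 240/40 = 6 μg/mL.
Steady-state peak Cmax,ss = C₀·R = 6 × 4/3 ≈ 8.000 μg/mL.
Steady-state trough Cmin,ss = Cmax,ss·f ≈ 8.000 × 0.25 ≈ 2.000 μg/mL.

2.0 μg/mL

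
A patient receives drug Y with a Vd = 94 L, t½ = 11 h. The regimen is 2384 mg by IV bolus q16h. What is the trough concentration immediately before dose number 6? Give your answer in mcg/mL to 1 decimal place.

14.5 mcg/mL

f = (1/2)^(τ/t½) = (1/2)^(16/11) ≈ 0.3649.
C₀ = D/Vd = 2384/94 ≈ 25.362 mcg/mL.
Before the 6th dose, 5 doses have been given. Superposition: Cmin = C₀·(f + f² + … + f^5).
≈ 25.362 × (0.3649 + 0.1332 + 0.0486 + 0.0177 + 0.0065) ≈ 25.362 × 0.5709 ≈ 14.479 mcg/mL.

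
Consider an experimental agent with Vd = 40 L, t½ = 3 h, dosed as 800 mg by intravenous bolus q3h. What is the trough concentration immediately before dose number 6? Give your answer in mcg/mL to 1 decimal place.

f = (1/2)^(τ/t½) = (1/2)^(3/3) ≈ 0.5000.
C₀ = D/Vd = 800/40 ≈ 20.000 mcg/mL.
Before the 6th dose, 5 doses have been given. Superposition: Cmin = C₀·(f + f² + … + f^5).
≈ 20.000 × (0.5000 + 0.2500 + 0.1250 + 0.0625 + 0.0313) ≈ 20.000 × 0.9688 ≈ 19.376 mcg/mL.

19.4 mcg/mL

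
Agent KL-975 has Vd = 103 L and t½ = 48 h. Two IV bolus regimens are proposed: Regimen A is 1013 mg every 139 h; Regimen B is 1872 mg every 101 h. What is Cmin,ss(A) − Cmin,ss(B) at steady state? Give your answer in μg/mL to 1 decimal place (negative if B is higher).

Regimen A: f = (1/2)^(139/48) ≈ 0.1344; Cmin,ss = (1013/103)·f/(1−f) ≈ 1.527 μg/mL.
Regimen B: f = (1/2)^(101/48) ≈ 0.2326; Cmin,ss = (1872/103)·f/(1−f) ≈ 5.509 μg/mL.
Difference ≈ 1.527 − 5.509 ≈ -3.982 μg/mL.

-4.0 μg/mL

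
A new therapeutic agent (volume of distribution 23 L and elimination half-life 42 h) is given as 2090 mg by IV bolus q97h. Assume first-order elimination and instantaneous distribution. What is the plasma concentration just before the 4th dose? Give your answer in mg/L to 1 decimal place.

22.8 mg/L

f = (1/2)^(τ/t½) = (1/2)^(97/42) ≈ 0.2017.
C₀ = D/Vd = 2090/23 ≈ 90.870 mg/L.
Before the 4th dose, 3 doses have been given. Superposition: Cmin = C₀·(f + f² + … + f^3).
≈ 90.870 × (0.2017 + 0.0407 + 0.0082) ≈ 90.870 × 0.2506 ≈ 22.772 mg/L.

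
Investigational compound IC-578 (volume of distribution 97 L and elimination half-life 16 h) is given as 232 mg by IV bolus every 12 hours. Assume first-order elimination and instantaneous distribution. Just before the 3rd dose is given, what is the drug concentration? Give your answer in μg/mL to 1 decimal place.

f = (1/2)^(τ/t½) = (1/2)^(12/16) ≈ 0.5946.
C₀ = D/Vd = 232/97 ≈ 2.392 μg/mL.
Before the 3rd dose, 2 doses have been given. Superposition: Cmin = C₀·(f + f²).
≈ 2.392 × (0.5946 + 0.3535) ≈ 2.392 × 0.9481 ≈ 2.268 μg/mL.

2.3 μg/mL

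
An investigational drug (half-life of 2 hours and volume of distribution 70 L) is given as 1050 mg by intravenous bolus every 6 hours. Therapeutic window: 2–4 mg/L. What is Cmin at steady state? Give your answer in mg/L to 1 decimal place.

τ = 6 h = 3 half-lives, so f = (1/2)^3 = 0.125.
Accumulation ratio R = 1/(1 − f) = 1/0.875 = 8/7.
Single-dose peak C₀ = D/Vd = 1050/70 = 15 mg/L.
Steady-state peak Cmax,ss = C₀·R = 15 × 8/7 ≈ 17.143 mg/L.
Steady-state trough Cmin,ss = Cmax,ss·f ≈ 17.143 × 0.125 ≈ 2.143 mg/L.
Trough 2.1 mg/L vs MEC 2 mg/L: adequate.

2.1 mg/L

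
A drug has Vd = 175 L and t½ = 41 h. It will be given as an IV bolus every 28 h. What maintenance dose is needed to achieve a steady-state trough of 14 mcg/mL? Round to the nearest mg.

τ/t½ = 28/41 ≈ 0.68293, so f = (1/2)^(28/41) ≈ 0.622900.
Cmin,ss = (D/Vd)·f/(1−f), so D = Cmin,ss·Vd·(1−f)/f.
D = 14 × 175 × (1−f)/f ≈ 14 × 175 × 0.60539 ≈ 1483.21 mg.

1483 mg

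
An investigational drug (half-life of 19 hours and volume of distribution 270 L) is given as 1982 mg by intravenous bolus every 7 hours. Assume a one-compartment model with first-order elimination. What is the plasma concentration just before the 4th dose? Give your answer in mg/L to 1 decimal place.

f = (1/2)^(τ/t½) = (1/2)^(7/19) ≈ 0.7746.
C₀ = D/Vd = 1982/270 ≈ 7.341 mg/L.
Before the 4th dose, 3 doses have been given. Superposition: Cmin = C₀·(f + f² + … + f^3).
≈ 7.341 × (0.7746 + 0.6000 + 0.4648) ≈ 7.341 × 1.8394 ≈ 13.503 mg/L.

13.5 mg/L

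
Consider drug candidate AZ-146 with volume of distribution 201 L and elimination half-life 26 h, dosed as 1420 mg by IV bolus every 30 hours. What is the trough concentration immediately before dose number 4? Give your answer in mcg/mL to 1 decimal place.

5.2 mcg/mL

f = (1/2)^(τ/t½) = (1/2)^(30/26) ≈ 0.4494.
C₀ = D/Vd = 1420/201 ≈ 7.065 mcg/mL.
Before the 4th dose, 3 doses have been given. Superposition: Cmin = C₀·(f + f² + … + f^3).
≈ 7.065 × (0.4494 + 0.2020 + 0.0908) ≈ 7.065 × 0.7422 ≈ 5.244 mcg/mL.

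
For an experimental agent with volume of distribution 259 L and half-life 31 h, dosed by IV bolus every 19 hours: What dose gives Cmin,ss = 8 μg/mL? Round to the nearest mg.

1097 mg

τ/t½ = 19/31 ≈ 0.6129, so f = (1/2)^(19/31) ≈ 0.653880.
Cmin,ss = (D/Vd)·f/(1−f), so D = Cmin,ss·Vd·(1−f)/f.
D = 8 × 259 × (1−f)/f ≈ 8 × 259 × 0.52933 ≈ 1096.77 mg.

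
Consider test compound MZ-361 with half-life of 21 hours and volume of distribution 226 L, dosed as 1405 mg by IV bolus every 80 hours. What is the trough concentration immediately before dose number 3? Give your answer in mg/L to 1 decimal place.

0.5 mg/L

f = (1/2)^(τ/t½) = (1/2)^(80/21) ≈ 0.0713.
C₀ = D/Vd = 1405/226 ≈ 6.217 mg/L.
Before the 3rd dose, 2 doses have been given. Superposition: Cmin = C₀·(f + f²).
≈ 6.217 × (0.0713 + 0.0051) ≈ 6.217 × 0.0764 ≈ 0.475 mg/L.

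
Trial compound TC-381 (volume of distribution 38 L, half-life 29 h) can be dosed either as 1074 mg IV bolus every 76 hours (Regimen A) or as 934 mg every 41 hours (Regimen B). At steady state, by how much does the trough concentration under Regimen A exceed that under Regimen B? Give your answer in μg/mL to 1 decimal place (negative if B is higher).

-9.3 μg/mL

Regimen A: f = (1/2)^(76/29) ≈ 0.1626; Cmin,ss = (1074/38)·f/(1−f) ≈ 5.488 μg/mL.
Regimen B: f = (1/2)^(41/29) ≈ 0.3753; Cmin,ss = (934/38)·f/(1−f) ≈ 14.766 μg/mL.
Difference ≈ 5.488 − 14.766 ≈ -9.278 μg/mL.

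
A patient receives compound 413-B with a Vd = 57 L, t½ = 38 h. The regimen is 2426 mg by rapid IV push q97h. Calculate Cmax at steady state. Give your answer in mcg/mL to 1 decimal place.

51.3 mcg/mL

τ/t½ = 97/38 ≈ 2.5526, so fraction remaining f = (1/2)^(97/38) ≈ 0.1704.
Accumulation ratio R = 1/(1 − f) ≈ 1/0.8296 ≈ 1.2054.
Single-dose peak C₀ = D/Vd = 2426/57 ≈ 42.561 mcg/mL.
Cmax,ss = C₀/(1 − f) ≈ 42.561/0.8296 ≈ 51.303 mcg/mL.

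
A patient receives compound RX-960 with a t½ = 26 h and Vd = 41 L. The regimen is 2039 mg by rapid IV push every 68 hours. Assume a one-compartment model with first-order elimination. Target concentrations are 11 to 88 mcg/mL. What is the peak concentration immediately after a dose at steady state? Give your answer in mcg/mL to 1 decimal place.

τ/t½ = 68/26 ≈ 2.6154, so fraction remaining f = (1/2)^(68/26) ≈ 0.1632.
Accumulation ratio R = 1/(1 − f) ≈ 1/0.8368 ≈ 1.1950.
Single-dose peak C₀ = D/Vd = 2039/41 ≈ 49.732 mcg/mL.
Steady-state peak Cmax,ss = C₀·R ≈ 49.732 × 1.1950 ≈ 59.430 mcg/mL.
Peak 59.4 mcg/mL vs MTC 88 mcg/mL: below toxic threshold.

59.4 mcg/mL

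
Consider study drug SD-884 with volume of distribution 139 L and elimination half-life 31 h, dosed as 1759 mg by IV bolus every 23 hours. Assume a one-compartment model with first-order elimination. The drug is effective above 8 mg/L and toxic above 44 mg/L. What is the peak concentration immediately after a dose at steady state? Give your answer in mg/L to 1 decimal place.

Over one 23-h interval, 23/31 ≈ 0.74194 half-lives elapse, leaving f ≈ 0.5979 of each dose.
Accumulation ratio R = 1/(1 − f) ≈ 1/0.4021 ≈ 2.4869.
Single-dose peak C₀ = D/Vd = 1759/139 ≈ 12.655 mg/L.
Steady-state peak Cmax,ss = C₀·R ≈ 12.655 × 2.4869 ≈ 31.472 mg/L.
Peak 31.5 mg/L vs MTC 44 mg/L: below toxic threshold.

31.5 mg/L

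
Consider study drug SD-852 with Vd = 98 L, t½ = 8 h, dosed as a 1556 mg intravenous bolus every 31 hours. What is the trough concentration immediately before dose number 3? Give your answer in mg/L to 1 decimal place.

1.2 mg/L

f = (1/2)^(τ/t½) = (1/2)^(31/8) ≈ 0.0682.
C₀ = D/Vd = 1556/98 ≈ 15.878 mg/L.
Before the 3rd dose, 2 doses have been given. Superposition: Cmin = C₀·(f + f²).
≈ 15.878 × (0.0682 + 0.0047) ≈ 15.878 × 0.0729 ≈ 1.158 mg/L.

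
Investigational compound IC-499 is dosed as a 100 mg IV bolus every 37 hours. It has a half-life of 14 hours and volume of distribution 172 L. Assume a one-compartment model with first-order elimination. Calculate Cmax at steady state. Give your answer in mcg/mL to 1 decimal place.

0.7 mcg/mL

τ/t½ = 37/14 ≈ 2.6429, so fraction remaining f = (1/2)^(37/14) ≈ 0.1601.
Accumulation ratio R = 1/(1 − f) ≈ 1/0.8399 ≈ 1.1906.
Each bolus raises the concentration by D/Vd = 100/172 ≈ 0.581 mcg/mL.
Cmax,ss = C₀/(1 − f) ≈ 0.581/0.8399 ≈ 0.692 mcg/mL.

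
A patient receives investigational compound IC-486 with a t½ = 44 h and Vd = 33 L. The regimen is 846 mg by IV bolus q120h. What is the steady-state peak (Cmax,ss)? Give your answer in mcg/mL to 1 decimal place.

30.2 mcg/mL

τ/t½ = 120/44 ≈ 2.7273, so fraction remaining f = (1/2)^(120/44) ≈ 0.1510.
At steady state, accumulation factor R = 1/(1 − e^(−kτ)) ≈ 1.1779.
Each bolus raises the concentration by D/Vd = 846/33 ≈ 25.636 mcg/mL.
Steady-state peak Cmax,ss = C₀·R ≈ 25.636 × 1.1779 ≈ 30.197 mcg/mL.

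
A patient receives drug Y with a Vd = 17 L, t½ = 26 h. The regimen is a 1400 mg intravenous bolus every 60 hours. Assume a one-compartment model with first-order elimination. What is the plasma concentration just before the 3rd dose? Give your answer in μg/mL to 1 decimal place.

f = (1/2)^(τ/t½) = (1/2)^(60/26) ≈ 0.2020.
C₀ = D/Vd = 1400/17 ≈ 82.353 μg/mL.
Before the 3rd dose, 2 doses have been given. Superposition: Cmin = C₀·(f + f²).
≈ 82.353 × (0.2020 + 0.0408) ≈ 82.353 × 0.2428 ≈ 19.995 μg/mL.

20.0 μg/mL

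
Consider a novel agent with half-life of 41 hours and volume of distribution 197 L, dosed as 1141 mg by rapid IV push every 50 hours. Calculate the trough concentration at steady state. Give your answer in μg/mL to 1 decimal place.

4.4 μg/mL

τ/t½ = 50/41 ≈ 1.2195, so fraction remaining f = (1/2)^(50/41) ≈ 0.4294.
At steady state, accumulation factor R = 1/(1 − e^(−kτ)) ≈ 1.7525.
Each bolus raises the concentration by D/Vd = 1141/197 ≈ 5.792 μg/mL.
Steady-state peak Cmax,ss = C₀·R ≈ 5.792 × 1.7525 ≈ 10.150 μg/mL.
One interval later, Cmin,ss = Cmax,ss·e^(−kτ) ≈ 10.150 × 0.4294 ≈ 4.358 μg/mL.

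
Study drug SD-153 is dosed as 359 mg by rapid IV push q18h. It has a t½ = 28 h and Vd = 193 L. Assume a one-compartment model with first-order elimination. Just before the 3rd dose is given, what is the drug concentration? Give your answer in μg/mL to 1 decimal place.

f = (1/2)^(τ/t½) = (1/2)^(18/28) ≈ 0.6404.
C₀ = D/Vd = 359/193 ≈ 1.860 μg/mL.
Before the 3rd dose, 2 doses have been given. Superposition: Cmin = C₀·(f + f²).
≈ 1.860 × (0.6404 + 0.4101) ≈ 1.860 × 1.0505 ≈ 1.954 μg/mL.

2.0 μg/mL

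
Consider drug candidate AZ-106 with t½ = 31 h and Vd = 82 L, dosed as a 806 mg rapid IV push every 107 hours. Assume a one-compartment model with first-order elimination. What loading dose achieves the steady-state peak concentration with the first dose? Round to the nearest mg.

887 mg

f = (1/2)^(107/31) ≈ 0.091403; accumulation ratio R = 1/(1−f) ≈ 1.10060.
Loading dose to hit Cmax,ss on first dose: D_load = D_maint·R ≈ 806 × 1.10060 ≈ 887.08 mg.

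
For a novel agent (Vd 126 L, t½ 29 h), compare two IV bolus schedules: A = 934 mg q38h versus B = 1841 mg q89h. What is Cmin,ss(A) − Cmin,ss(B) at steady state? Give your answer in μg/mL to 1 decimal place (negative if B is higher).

3.0 μg/mL

Regimen A: f = (1/2)^(38/29) ≈ 0.4032; Cmin,ss = (934/126)·f/(1−f) ≈ 5.008 μg/mL.
Regimen B: f = (1/2)^(89/29) ≈ 0.1192; Cmin,ss = (1841/126)·f/(1−f) ≈ 1.977 μg/mL.
Difference ≈ 5.008 − 1.977 ≈ 3.031 μg/mL.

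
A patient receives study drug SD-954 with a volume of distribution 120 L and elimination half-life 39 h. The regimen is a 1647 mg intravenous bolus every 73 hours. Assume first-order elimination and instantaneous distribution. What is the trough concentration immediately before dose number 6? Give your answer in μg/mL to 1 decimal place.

5.2 μg/mL

f = (1/2)^(τ/t½) = (1/2)^(73/39) ≈ 0.2732.
C₀ = D/Vd = 1647/120 ≈ 13.725 μg/mL.
Before the 6th dose, 5 doses have been given. Superposition: Cmin = C₀·(f + f² + … + f^5).
≈ 13.725 × (0.2732 + 0.0746 + 0.0204 + 0.0056 + 0.0015) ≈ 13.725 × 0.3753 ≈ 5.151 μg/mL.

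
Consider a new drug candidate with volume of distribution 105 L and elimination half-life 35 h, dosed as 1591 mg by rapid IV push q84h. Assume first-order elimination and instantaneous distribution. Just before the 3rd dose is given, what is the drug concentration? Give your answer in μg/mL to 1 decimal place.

f = (1/2)^(τ/t½) = (1/2)^(84/35) ≈ 0.1895.
C₀ = D/Vd = 1591/105 ≈ 15.152 μg/mL.
Before the 3rd dose, 2 doses have been given. Superposition: Cmin = C₀·(f + f²).
≈ 15.152 × (0.1895 + 0.0359) ≈ 15.152 × 0.2254 ≈ 3.415 μg/mL.

3.4 μg/mL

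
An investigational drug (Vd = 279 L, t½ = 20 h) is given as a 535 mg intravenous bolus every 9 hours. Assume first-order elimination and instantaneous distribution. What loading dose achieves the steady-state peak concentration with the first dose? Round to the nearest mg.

1997 mg

f = (1/2)^(9/20) ≈ 0.732043; accumulation ratio R = 1/(1−f) ≈ 3.73194.
Loading dose to hit Cmax,ss on first dose: D_load = D_maint·R ≈ 535 × 3.73194 ≈ 1996.59 mg.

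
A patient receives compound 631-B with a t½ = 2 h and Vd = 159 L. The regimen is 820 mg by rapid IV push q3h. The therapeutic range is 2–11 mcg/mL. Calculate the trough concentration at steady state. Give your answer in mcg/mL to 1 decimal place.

τ/t½ = 3/2 ≈ 1.5, so fraction remaining f = (1/2)^(3/2) ≈ 0.3536.
Accumulation ratio R = 1/(1 − f) ≈ 1/0.6464 ≈ 1.5470.
Single-dose peak C₀ = D/Vd = 820/159 ≈ 5.157 mcg/mL.
Steady-state peak Cmax,ss = C₀·R ≈ 5.157 × 1.5470 ≈ 7.978 mcg/mL.
Steady-state trough Cmin,ss = Cmax,ss·f ≈ 7.978 × 0.3536 ≈ 2.821 mcg/mL.
Trough 2.8 mcg/mL vs MEC 2 mcg/mL: adequate.

2.8 mcg/mL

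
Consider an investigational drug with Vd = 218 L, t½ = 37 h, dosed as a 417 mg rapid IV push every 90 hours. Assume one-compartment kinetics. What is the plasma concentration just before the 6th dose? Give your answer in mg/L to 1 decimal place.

0.4 mg/L

f = (1/2)^(τ/t½) = (1/2)^(90/37) ≈ 0.1853.
C₀ = D/Vd = 417/218 ≈ 1.913 mg/L.
Before the 6th dose, 5 doses have been given. Superposition: Cmin = C₀·(f + f² + … + f^5).
≈ 1.913 × (0.1853 + 0.0343 + 0.0064 + 0.0012 + 0.0002) ≈ 1.913 × 0.2274 ≈ 0.435 mg/L.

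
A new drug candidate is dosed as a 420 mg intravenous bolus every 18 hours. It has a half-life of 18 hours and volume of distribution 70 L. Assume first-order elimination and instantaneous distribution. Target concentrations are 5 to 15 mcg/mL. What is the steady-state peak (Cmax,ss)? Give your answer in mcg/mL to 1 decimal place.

τ = 18 h = 1 half-life, so f = (1/2)^1 = 0.5.
Accumulation ratio R = 1/(1 − f) = 1/0.5 = 2/1.
Single-dose peak C₀ = D/Vd = 420/70 = 6 mcg/mL.
Steady-state peak Cmax,ss = C₀·R = 6 × 2/1 ≈ 12.000 mcg/mL.
Peak 12.0 mcg/mL vs MTC 15 mcg/mL: below toxic threshold.

12.0 mcg/mL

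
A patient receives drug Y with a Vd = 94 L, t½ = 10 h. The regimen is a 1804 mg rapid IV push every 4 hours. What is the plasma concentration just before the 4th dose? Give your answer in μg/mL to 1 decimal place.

f = (1/2)^(τ/t½) = (1/2)^(4/10) ≈ 0.7579.
C₀ = D/Vd = 1804/94 ≈ 19.191 μg/mL.
Before the 4th dose, 3 doses have been given. Superposition: Cmin = C₀·(f + f² + … + f^3).
≈ 19.191 × (0.7579 + 0.5744 + 0.4353) ≈ 19.191 × 1.7676 ≈ 33.922 μg/mL.

33.9 μg/mL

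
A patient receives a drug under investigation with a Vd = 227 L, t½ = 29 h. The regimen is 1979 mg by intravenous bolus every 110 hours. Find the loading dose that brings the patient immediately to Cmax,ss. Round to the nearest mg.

f = (1/2)^(110/29) ≈ 0.072138; accumulation ratio R = 1/(1−f) ≈ 1.07775.
Loading dose to hit Cmax,ss on first dose: D_load = D_maint·R ≈ 1979 × 1.07775 ≈ 2132.87 mg.

2133 mg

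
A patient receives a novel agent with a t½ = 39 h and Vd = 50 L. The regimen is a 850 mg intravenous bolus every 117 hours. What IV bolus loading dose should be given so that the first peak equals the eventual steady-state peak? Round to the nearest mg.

971 mg

f = (1/2)^(117/39) ≈ 0.125000; accumulation ratio R = 1/(1−f) ≈ 1.14286.
Loading dose to hit Cmax,ss on first dose: D_load = D_maint·R ≈ 850 × 1.14286 ≈ 971.43 mg.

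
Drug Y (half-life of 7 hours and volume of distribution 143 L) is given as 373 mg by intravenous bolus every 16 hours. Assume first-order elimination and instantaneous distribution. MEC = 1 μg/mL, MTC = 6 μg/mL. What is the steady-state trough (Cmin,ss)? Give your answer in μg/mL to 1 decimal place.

Over one 16-h interval, 16/7 ≈ 2.2857 half-lives elapse, leaving f ≈ 0.2051 of each dose.
At steady state, accumulation factor R = 1/(1 − e^(−kτ)) ≈ 1.2580.
Single-dose peak C₀ = D/Vd = 373/143 ≈ 2.608 μg/mL.
Cmax,ss = C₀/(1 − f) ≈ 2.608/0.7949 ≈ 3.281 μg/mL.
Steady-state trough Cmin,ss = Cmax,ss·f ≈ 3.281 × 0.2051 ≈ 0.673 μg/mL.
Trough 0.7 μg/mL vs MEC 1 μg/mL: subtherapeutic.

0.7 μg/mL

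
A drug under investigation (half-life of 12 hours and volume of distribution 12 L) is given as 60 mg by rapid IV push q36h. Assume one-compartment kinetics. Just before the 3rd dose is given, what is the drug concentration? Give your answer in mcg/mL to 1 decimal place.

f = (1/2)^(τ/t½) = (1/2)^(36/12) ≈ 0.1250.
C₀ = D/Vd = 60/12 ≈ 5.000 mcg/mL.
Before the 3rd dose, 2 doses have been given. Superposition: Cmin = C₀·(f + f²).
≈ 5.000 × (0.1250 + 0.0156) ≈ 5.000 × 0.1406 ≈ 0.703 mcg/mL.

0.7 mcg/mL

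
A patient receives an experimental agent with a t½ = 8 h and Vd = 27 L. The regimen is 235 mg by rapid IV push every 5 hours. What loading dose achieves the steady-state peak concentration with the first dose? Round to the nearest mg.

f = (1/2)^(5/8) ≈ 0.648420; accumulation ratio R = 1/(1−f) ≈ 2.84430.
Loading dose to hit Cmax,ss on first dose: D_load = D_maint·R ≈ 235 × 2.84430 ≈ 668.41 mg.

668 mg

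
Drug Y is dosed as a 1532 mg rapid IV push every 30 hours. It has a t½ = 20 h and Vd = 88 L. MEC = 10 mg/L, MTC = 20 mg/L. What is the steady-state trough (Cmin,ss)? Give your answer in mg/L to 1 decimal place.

Over one 30-h interval, 30/20 ≈ 1.5 half-lives elapse, leaving f ≈ 0.3536 of each dose.
Single-dose peak C₀ = D/Vd = 1532/88 ≈ 17.409 mg/L.
Steady-state trough Cmin,ss = C₀·f/(1−f) ≈ 17.409 × 0.3536/0.6464 ≈ 9.523 mg/L.
Trough 9.5 mg/L vs MEC 10 mg/L: subtherapeutic.

9.5 mg/L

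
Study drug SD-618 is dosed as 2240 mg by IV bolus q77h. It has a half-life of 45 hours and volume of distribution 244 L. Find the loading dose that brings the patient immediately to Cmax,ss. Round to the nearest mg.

f = (1/2)^(77/45) ≈ 0.305425; accumulation ratio R = 1/(1−f) ≈ 1.43973.
Loading dose to hit Cmax,ss on first dose: D_load = D_maint·R ≈ 2240 × 1.43973 ≈ 3225.00 mg.

3225 mg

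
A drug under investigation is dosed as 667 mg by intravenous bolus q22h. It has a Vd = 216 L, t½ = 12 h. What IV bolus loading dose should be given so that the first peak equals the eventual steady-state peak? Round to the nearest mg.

927 mg

f = (1/2)^(22/12) ≈ 0.280616; accumulation ratio R = 1/(1−f) ≈ 1.39008.
Loading dose to hit Cmax,ss on first dose: D_load = D_maint·R ≈ 667 × 1.39008 ≈ 927.18 mg.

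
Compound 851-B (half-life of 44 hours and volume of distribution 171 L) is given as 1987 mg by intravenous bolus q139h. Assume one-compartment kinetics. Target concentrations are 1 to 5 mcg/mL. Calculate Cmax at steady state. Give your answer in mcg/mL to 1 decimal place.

τ/t½ = 139/44 ≈ 3.1591, so fraction remaining f = (1/2)^(139/44) ≈ 0.1119.
Accumulation ratio R = 1/(1 − f) ≈ 1/0.8881 ≈ 1.1260.
Single-dose peak C₀ = D/Vd = 1987/171 ≈ 11.620 mcg/mL.
Steady-state peak Cmax,ss = C₀·R ≈ 11.620 × 1.1260 ≈ 13.084 mcg/mL.
Peak 13.1 mcg/mL vs MTC 5 mcg/mL: exceeds toxic threshold.

13.1 mcg/mL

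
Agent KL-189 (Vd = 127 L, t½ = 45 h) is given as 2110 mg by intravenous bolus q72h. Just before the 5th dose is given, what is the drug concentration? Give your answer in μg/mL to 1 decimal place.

f = (1/2)^(τ/t½) = (1/2)^(72/45) ≈ 0.3299.
C₀ = D/Vd = 2110/127 ≈ 16.614 μg/mL.
Before the 5th dose, 4 doses have been given. Superposition: Cmin = C₀·(f + f² + … + f^4).
≈ 16.614 × (0.3299 + 0.1088 + 0.0359 + 0.0118) ≈ 16.614 × 0.4864 ≈ 8.081 μg/mL.

8.1 μg/mL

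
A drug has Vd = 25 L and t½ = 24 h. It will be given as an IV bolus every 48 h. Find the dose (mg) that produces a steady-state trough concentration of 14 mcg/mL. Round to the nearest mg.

τ/t½ = 48/24 ≈ 2, so f = (1/2)^(48/24) ≈ 0.250000.
Cmin,ss = (D/Vd)·f/(1−f), so D = Cmin,ss·Vd·(1−f)/f.
D = 14 × 25 × (1−f)/f ≈ 14 × 25 × 3.00000 ≈ 1050.00 mg.

1050 mg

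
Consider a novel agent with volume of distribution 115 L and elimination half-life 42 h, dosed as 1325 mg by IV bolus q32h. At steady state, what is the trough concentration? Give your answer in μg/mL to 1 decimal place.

16.6 μg/mL

Over one 32-h interval, 32/42 ≈ 0.7619 half-lives elapse, leaving f ≈ 0.5897 of each dose.
At steady state, accumulation factor R = 1/(1 − e^(−kτ)) ≈ 2.4372.
Single-dose peak C₀ = D/Vd = 1325/115 ≈ 11.522 μg/mL.
Cmax,ss = C₀/(1 − f) ≈ 11.522/0.4103 ≈ 28.082 μg/mL.
One interval later, Cmin,ss = Cmax,ss·e^(−kτ) ≈ 28.082 × 0.5897 ≈ 16.560 μg/mL.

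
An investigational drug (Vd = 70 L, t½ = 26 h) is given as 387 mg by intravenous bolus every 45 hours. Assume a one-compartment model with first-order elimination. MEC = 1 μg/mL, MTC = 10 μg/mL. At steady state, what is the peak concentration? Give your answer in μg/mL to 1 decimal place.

τ/t½ = 45/26 ≈ 1.7308, so fraction remaining f = (1/2)^(45/26) ≈ 0.3013.
At steady state, accumulation factor R = 1/(1 − e^(−kτ)) ≈ 1.4312.
Single-dose peak C₀ = D/Vd = 387/70 ≈ 5.529 μg/mL.
Steady-state peak Cmax,ss = C₀·R ≈ 5.529 × 1.4312 ≈ 7.913 μg/mL.
Peak 7.9 μg/mL vs MTC 10 μg/mL: below toxic threshold.

7.9 μg/mL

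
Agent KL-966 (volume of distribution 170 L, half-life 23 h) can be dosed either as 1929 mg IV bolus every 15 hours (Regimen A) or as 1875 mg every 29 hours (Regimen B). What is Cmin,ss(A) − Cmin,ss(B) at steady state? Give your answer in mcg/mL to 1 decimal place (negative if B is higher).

12.0 mcg/mL

Regimen A: f = (1/2)^(15/23) ≈ 0.6363; Cmin,ss = (1929/170)·f/(1−f) ≈ 19.852 mcg/mL.
Regimen B: f = (1/2)^(29/23) ≈ 0.4173; Cmin,ss = (1875/170)·f/(1−f) ≈ 7.899 mcg/mL.
Difference ≈ 19.852 − 7.899 ≈ 11.953 mcg/mL.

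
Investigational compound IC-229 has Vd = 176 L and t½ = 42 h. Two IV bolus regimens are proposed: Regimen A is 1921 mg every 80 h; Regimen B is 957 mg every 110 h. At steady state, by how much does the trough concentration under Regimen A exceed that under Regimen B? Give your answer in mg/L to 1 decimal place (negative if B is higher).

2.9 mg/L

Regimen A: f = (1/2)^(80/42) ≈ 0.2671; Cmin,ss = (1921/176)·f/(1−f) ≈ 3.978 mg/L.
Regimen B: f = (1/2)^(110/42) ≈ 0.1628; Cmin,ss = (957/176)·f/(1−f) ≈ 1.057 mg/L.
Difference ≈ 3.978 − 1.057 ≈ 2.921 mg/L.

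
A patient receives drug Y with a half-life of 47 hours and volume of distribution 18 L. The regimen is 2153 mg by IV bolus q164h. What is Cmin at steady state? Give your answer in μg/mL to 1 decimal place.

k = ln2/t½ = ln2/47 ≈ 0.014748 h⁻¹; fraction remaining f = e^(−kτ) = e^(−0.014748×164) ≈ 0.0890.
Each bolus raises the concentration by D/Vd = 2153/18 ≈ 119.611 μg/mL.
Steady-state trough Cmin,ss = C₀·f/(1−f) ≈ 119.611 × 0.0890/0.9110 ≈ 11.685 μg/mL.

11.7 μg/mL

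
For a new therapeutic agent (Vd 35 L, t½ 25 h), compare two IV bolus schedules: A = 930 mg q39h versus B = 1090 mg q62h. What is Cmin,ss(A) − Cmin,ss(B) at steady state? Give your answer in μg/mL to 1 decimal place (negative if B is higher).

Regimen A: f = (1/2)^(39/25) ≈ 0.3392; Cmin,ss = (930/35)·f/(1−f) ≈ 13.640 μg/mL.
Regimen B: f = (1/2)^(62/25) ≈ 0.1792; Cmin,ss = (1090/35)·f/(1−f) ≈ 6.799 μg/mL.
Difference ≈ 13.640 − 6.799 ≈ 6.841 μg/mL.

6.8 μg/mL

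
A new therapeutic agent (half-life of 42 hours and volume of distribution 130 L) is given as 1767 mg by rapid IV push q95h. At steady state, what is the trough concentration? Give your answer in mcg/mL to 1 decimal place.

3.6 mcg/mL

k = ln2/t½ = ln2/42 ≈ 0.016504 h⁻¹; fraction remaining f = e^(−kτ) = e^(−0.016504×95) ≈ 0.2085.
Each bolus raises the concentration by D/Vd = 1767/130 ≈ 13.592 mcg/mL.
Steady-state trough Cmin,ss = C₀·f/(1−f) ≈ 13.592 × 0.2085/0.7915 ≈ 3.580 mcg/mL.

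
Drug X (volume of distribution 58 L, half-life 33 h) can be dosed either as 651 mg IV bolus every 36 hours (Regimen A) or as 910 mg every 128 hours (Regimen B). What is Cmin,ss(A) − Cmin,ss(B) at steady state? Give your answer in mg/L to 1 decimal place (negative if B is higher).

Regimen A: f = (1/2)^(36/33) ≈ 0.4695; Cmin,ss = (651/58)·f/(1−f) ≈ 9.934 mg/L.
Regimen B: f = (1/2)^(128/33) ≈ 0.0680; Cmin,ss = (910/58)·f/(1−f) ≈ 1.145 mg/L.
Difference ≈ 9.934 − 1.145 ≈ 8.789 mg/L.

8.8 mg/L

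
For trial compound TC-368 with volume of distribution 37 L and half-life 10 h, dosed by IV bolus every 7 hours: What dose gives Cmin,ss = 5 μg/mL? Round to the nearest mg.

τ/t½ = 7/10 ≈ 0.7, so f = (1/2)^(7/10) ≈ 0.615572.
Cmin,ss = (D/Vd)·f/(1−f), so D = Cmin,ss·Vd·(1−f)/f.
D = 5 × 37 × (1−f)/f ≈ 5 × 37 × 0.62451 ≈ 115.53 mg.

116 mg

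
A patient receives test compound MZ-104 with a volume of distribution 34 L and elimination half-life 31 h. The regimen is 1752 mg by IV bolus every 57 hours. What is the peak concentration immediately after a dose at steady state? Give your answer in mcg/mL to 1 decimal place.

71.5 mcg/mL

τ/t½ = 57/31 ≈ 1.8387, so fraction remaining f = (1/2)^(57/31) ≈ 0.2796.
Accumulation ratio R = 1/(1 − f) ≈ 1/0.7204 ≈ 1.3881.
Single-dose peak C₀ = D/Vd = 1752/34 ≈ 51.529 mcg/mL.
Steady-state peak Cmax,ss = C₀·R ≈ 51.529 × 1.3881 ≈ 71.527 mcg/mL.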